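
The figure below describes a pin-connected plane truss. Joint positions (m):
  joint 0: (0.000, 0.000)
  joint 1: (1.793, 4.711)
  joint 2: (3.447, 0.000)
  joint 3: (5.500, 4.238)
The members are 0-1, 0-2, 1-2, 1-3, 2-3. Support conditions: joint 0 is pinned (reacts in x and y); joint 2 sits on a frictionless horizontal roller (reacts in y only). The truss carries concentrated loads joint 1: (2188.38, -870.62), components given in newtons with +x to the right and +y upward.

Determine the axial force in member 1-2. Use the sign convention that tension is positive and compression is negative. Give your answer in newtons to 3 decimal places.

-3649.794

N=4 nodes, M=5 members, R=3 reactions → 2N=8, M+R=8
member 0 (0-1): L=5.0407, (cx,cy)=(0.3557,0.9346)
member 1 (0-2): L=3.4470, (cx,cy)=(1.0000,0.0000)
member 2 (1-2): L=4.9929, (cx,cy)=(0.3313,-0.9435)
member 3 (1-3): L=3.7371, (cx,cy)=(0.9920,-0.1266)
member 4 (2-3): L=4.7091, (cx,cy)=(0.4360,0.9000)
solve A·x = −loads:
  F[0-1] = +2753.1561 N (tension)
  F[0-2] = +1209.0643 N (tension)
  F[1-2] = -3649.7942 N (compression)
  F[1-3] = -0.0000 N (compression)
  F[2-3] = +0.0000 N (tension)
  Rx@0 = -2188.3800 N
  Ry@0 = -2573.0933 N
  Ry@2 = +3443.7133 N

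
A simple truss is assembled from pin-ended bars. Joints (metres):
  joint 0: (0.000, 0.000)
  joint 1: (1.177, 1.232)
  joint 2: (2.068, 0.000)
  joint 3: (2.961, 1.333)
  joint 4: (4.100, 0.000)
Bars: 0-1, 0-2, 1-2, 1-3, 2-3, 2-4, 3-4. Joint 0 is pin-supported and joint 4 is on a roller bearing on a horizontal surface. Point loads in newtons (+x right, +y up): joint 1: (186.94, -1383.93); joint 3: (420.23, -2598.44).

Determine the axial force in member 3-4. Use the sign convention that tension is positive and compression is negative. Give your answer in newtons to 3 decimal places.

-3244.498

N=5 nodes, M=7 members, R=3 reactions → 2N=10, M+R=10
member 0 (0-1): L=1.7039, (cx,cy)=(0.6908,0.7231)
member 1 (0-2): L=2.0680, (cx,cy)=(1.0000,0.0000)
member 2 (1-2): L=1.5204, (cx,cy)=(0.5860,-0.8103)
member 3 (1-3): L=1.7869, (cx,cy)=(0.9984,0.0565)
member 4 (2-3): L=1.6045, (cx,cy)=(0.5566,0.8308)
member 5 (2-4): L=2.0320, (cx,cy)=(1.0000,0.0000)
member 6 (3-4): L=1.7533, (cx,cy)=(0.6496,-0.7603)
solve A·x = −loads:
  F[0-1] = -2096.2244 N (compression)
  F[0-2] = +2055.2057 N (tension)
  F[1-2] = +46.4837 N (tension)
  F[1-3] = -1664.8778 N (compression)
  F[2-3] = -45.3365 N (compression)
  F[2-4] = +2107.6790 N (tension)
  F[3-4] = -3244.4979 N (compression)
  Rx@0 = -607.1700 N
  Ry@0 = +1515.7009 N
  Ry@4 = +2466.6691 N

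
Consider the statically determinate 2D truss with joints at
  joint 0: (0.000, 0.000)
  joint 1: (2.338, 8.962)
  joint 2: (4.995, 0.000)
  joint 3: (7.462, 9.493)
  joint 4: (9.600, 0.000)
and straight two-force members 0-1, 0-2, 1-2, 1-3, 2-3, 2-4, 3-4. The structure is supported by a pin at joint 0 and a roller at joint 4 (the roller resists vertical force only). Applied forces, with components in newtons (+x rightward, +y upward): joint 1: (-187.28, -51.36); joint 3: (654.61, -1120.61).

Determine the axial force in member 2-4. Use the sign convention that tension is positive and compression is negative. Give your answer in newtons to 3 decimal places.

N=5 nodes, M=7 members, R=3 reactions → 2N=10, M+R=10
member 0 (0-1): L=9.2619, (cx,cy)=(0.2524,0.9676)
member 1 (0-2): L=4.9950, (cx,cy)=(1.0000,0.0000)
member 2 (1-2): L=9.3476, (cx,cy)=(0.2842,-0.9588)
member 3 (1-3): L=5.1514, (cx,cy)=(0.9947,0.1031)
member 4 (2-3): L=9.8083, (cx,cy)=(0.2515,0.9679)
member 5 (2-4): L=4.6050, (cx,cy)=(1.0000,0.0000)
member 6 (3-4): L=9.7308, (cx,cy)=(0.2197,-0.9756)
solve A·x = −loads:
  F[0-1] = +190.2195 N (tension)
  F[0-2] = +419.3128 N (tension)
  F[1-2] = -213.5536 N (compression)
  F[1-3] = +297.5839 N (tension)
  F[2-3] = +211.5457 N (tension)
  F[2-4] = +305.4030 N (tension)
  F[3-4] = -1389.9951 N (compression)
  Rx@0 = -467.3300 N
  Ry@0 = -184.0593 N
  Ry@4 = +1356.0293 N

305.403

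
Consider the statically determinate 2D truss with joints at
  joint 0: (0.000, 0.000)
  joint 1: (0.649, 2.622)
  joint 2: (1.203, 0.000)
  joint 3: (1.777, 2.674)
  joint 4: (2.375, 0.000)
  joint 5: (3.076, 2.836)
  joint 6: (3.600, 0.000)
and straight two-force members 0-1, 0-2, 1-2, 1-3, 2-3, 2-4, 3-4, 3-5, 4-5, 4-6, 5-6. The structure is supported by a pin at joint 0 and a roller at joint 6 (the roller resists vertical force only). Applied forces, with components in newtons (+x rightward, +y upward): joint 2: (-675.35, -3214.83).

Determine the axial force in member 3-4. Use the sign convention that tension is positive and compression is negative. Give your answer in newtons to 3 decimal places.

-1162.011

N=7 nodes, M=11 members, R=3 reactions → 2N=14, M+R=14
member 0 (0-1): L=2.7011, (cx,cy)=(0.2403,0.9707)
member 1 (0-2): L=1.2030, (cx,cy)=(1.0000,0.0000)
member 2 (1-2): L=2.6799, (cx,cy)=(0.2067,-0.9784)
member 3 (1-3): L=1.1292, (cx,cy)=(0.9989,0.0461)
member 4 (2-3): L=2.7349, (cx,cy)=(0.2099,0.9777)
member 5 (2-4): L=1.1720, (cx,cy)=(1.0000,0.0000)
member 6 (3-4): L=2.7401, (cx,cy)=(0.2182,-0.9759)
member 7 (3-5): L=1.3091, (cx,cy)=(0.9923,0.1238)
member 8 (4-5): L=2.9214, (cx,cy)=(0.2400,0.9708)
member 9 (4-6): L=1.2250, (cx,cy)=(1.0000,0.0000)
member 10 (5-6): L=2.8840, (cx,cy)=(0.1817,-0.9834)
solve A·x = −loads:
  F[0-1] = -2205.1381 N (compression)
  F[0-2] = -145.5212 N (compression)
  F[1-2] = +2141.9721 N (tension)
  F[1-3] = -973.6610 N (compression)
  F[2-3] = +1144.6201 N (tension)
  F[2-4] = +732.3967 N (tension)
  F[3-4] = -1162.0113 N (compression)
  F[3-5] = -482.5036 N (compression)
  F[4-5] = +1168.1289 N (tension)
  F[4-6] = +198.4935 N (tension)
  F[5-6] = -1092.4727 N (compression)
  Rx@0 = +675.3500 N
  Ry@0 = +2140.5410 N
  Ry@6 = +1074.2890 N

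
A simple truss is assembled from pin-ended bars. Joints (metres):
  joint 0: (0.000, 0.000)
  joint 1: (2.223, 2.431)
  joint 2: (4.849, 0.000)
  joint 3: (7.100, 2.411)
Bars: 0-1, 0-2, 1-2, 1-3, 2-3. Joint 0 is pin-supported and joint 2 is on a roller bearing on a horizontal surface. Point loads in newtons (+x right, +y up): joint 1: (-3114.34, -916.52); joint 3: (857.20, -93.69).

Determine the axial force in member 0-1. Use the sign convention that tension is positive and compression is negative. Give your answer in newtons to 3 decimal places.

N=4 nodes, M=5 members, R=3 reactions → 2N=8, M+R=8
member 0 (0-1): L=3.2942, (cx,cy)=(0.6748,0.7380)
member 1 (0-2): L=4.8490, (cx,cy)=(1.0000,0.0000)
member 2 (1-2): L=3.5785, (cx,cy)=(0.7338,-0.6793)
member 3 (1-3): L=4.8770, (cx,cy)=(1.0000,-0.0041)
member 4 (2-3): L=3.2985, (cx,cy)=(0.6824,0.7309)
solve A·x = −loads:
  F[0-1] = -2151.8202 N (compression)
  F[0-2] = -805.0259 N (compression)
  F[1-2] = +982.7326 N (tension)
  F[1-3] = +941.0773 N (tension)
  F[2-3] = -122.8969 N (compression)
  Rx@0 = +2257.1400 N
  Ry@0 = +1587.9845 N
  Ry@2 = -577.7745 N

-2151.820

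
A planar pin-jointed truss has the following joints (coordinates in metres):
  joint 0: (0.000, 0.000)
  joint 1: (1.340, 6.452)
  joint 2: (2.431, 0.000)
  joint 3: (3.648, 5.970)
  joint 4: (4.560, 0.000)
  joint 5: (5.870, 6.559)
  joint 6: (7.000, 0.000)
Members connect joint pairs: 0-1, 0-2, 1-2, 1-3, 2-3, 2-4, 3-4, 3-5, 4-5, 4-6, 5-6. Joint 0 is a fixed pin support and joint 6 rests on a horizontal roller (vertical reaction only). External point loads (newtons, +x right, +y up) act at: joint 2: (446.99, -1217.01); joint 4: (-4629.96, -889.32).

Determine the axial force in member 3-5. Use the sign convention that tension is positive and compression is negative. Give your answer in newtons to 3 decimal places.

-407.174

N=7 nodes, M=11 members, R=3 reactions → 2N=14, M+R=14
member 0 (0-1): L=6.5897, (cx,cy)=(0.2033,0.9791)
member 1 (0-2): L=2.4310, (cx,cy)=(1.0000,0.0000)
member 2 (1-2): L=6.5436, (cx,cy)=(0.1667,-0.9860)
member 3 (1-3): L=2.3578, (cx,cy)=(0.9789,-0.2044)
member 4 (2-3): L=6.0928, (cx,cy)=(0.1997,0.9798)
member 5 (2-4): L=2.1290, (cx,cy)=(1.0000,0.0000)
member 6 (3-4): L=6.0393, (cx,cy)=(0.1510,-0.9885)
member 7 (3-5): L=2.2987, (cx,cy)=(0.9666,0.2562)
member 8 (4-5): L=6.6885, (cx,cy)=(0.1959,0.9806)
member 9 (4-6): L=2.4400, (cx,cy)=(1.0000,0.0000)
member 10 (5-6): L=6.6556, (cx,cy)=(0.1698,-0.9855)
solve A·x = −loads:
  F[0-1] = -1127.9175 N (compression)
  F[0-2] = -3953.6100 N (compression)
  F[1-2] = +1211.3861 N (tension)
  F[1-3] = -440.6376 N (compression)
  F[2-3] = +23.0442 N (tension)
  F[2-4] = -4203.2309 N (compression)
  F[3-4] = -219.5051 N (compression)
  F[3-5] = -407.1741 N (compression)
  F[4-5] = +1128.1575 N (tension)
  F[4-6] = +172.6232 N (tension)
  F[5-6] = -1016.7399 N (compression)
  Rx@0 = +4182.9700 N
  Ry@0 = +1104.3514 N
  Ry@6 = +1001.9786 N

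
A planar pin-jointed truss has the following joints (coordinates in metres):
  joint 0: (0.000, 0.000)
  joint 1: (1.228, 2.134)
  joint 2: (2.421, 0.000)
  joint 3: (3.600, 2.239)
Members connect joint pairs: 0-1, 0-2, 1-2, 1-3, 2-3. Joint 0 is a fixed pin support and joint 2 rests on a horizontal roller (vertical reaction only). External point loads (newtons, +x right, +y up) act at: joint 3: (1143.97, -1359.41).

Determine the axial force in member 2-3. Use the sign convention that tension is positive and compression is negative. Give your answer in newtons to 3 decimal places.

N=4 nodes, M=5 members, R=3 reactions → 2N=8, M+R=8
member 0 (0-1): L=2.4621, (cx,cy)=(0.4988,0.8667)
member 1 (0-2): L=2.4210, (cx,cy)=(1.0000,0.0000)
member 2 (1-2): L=2.4448, (cx,cy)=(0.4880,-0.8729)
member 3 (1-3): L=2.3743, (cx,cy)=(0.9990,0.0442)
member 4 (2-3): L=2.5304, (cx,cy)=(0.4659,0.8848)
solve A·x = −loads:
  F[0-1] = +1984.4358 N (tension)
  F[0-2] = +154.2107 N (tension)
  F[1-2] = -1873.9484 N (compression)
  F[1-3] = +1906.0510 N (tension)
  F[2-3] = -1631.6258 N (compression)
  Rx@0 = -1143.9700 N
  Ry@0 = -1719.9889 N
  Ry@2 = +3079.3989 N

-1631.626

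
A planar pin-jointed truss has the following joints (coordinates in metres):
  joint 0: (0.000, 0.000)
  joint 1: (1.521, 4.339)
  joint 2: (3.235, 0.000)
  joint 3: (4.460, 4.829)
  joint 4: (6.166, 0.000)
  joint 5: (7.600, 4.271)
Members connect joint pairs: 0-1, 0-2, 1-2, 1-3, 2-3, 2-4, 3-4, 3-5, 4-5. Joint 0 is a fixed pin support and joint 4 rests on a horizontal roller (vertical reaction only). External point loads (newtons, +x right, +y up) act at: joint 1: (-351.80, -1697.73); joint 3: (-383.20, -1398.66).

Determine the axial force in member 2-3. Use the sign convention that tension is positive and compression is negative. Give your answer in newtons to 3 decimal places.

N=6 nodes, M=9 members, R=3 reactions → 2N=12, M+R=12
member 0 (0-1): L=4.5979, (cx,cy)=(0.3308,0.9437)
member 1 (0-2): L=3.2350, (cx,cy)=(1.0000,0.0000)
member 2 (1-2): L=4.6653, (cx,cy)=(0.3674,-0.9301)
member 3 (1-3): L=2.9796, (cx,cy)=(0.9864,0.1645)
member 4 (2-3): L=4.9820, (cx,cy)=(0.2459,0.9693)
member 5 (2-4): L=2.9310, (cx,cy)=(1.0000,0.0000)
member 6 (3-4): L=5.1215, (cx,cy)=(0.3331,-0.9429)
member 7 (3-5): L=3.1892, (cx,cy)=(0.9846,-0.1750)
member 8 (4-5): L=4.5053, (cx,cy)=(0.3183,0.9480)
solve A·x = −loads:
  F[0-1] = -2345.6541 N (compression)
  F[0-2] = +40.9558 N (tension)
  F[1-2] = +449.0430 N (tension)
  F[1-3] = -597.2642 N (compression)
  F[2-3] = -430.8673 N (compression)
  F[2-4] = +311.8772 N (tension)
  F[3-4] = -936.2699 N (compression)
  F[3-5] = +0.0000 N (tension)
  F[4-5] = -0.0000 N (compression)
  Rx@0 = +735.0000 N
  Ry@0 = +2213.5911 N
  Ry@4 = +882.7989 N

-430.867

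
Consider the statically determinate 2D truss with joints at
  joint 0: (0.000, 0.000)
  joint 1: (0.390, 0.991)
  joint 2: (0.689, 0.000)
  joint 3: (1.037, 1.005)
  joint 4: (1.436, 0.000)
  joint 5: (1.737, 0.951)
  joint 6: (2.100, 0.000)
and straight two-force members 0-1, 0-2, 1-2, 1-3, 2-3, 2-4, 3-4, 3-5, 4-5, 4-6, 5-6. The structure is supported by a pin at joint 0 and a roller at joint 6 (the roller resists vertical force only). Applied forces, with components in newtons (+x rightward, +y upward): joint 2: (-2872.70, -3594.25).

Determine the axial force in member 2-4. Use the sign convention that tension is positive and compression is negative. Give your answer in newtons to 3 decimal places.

N=7 nodes, M=11 members, R=3 reactions → 2N=14, M+R=14
member 0 (0-1): L=1.0650, (cx,cy)=(0.3662,0.9305)
member 1 (0-2): L=0.6890, (cx,cy)=(1.0000,0.0000)
member 2 (1-2): L=1.0351, (cx,cy)=(0.2889,-0.9574)
member 3 (1-3): L=0.6472, (cx,cy)=(0.9998,0.0216)
member 4 (2-3): L=1.0635, (cx,cy)=(0.3272,0.9450)
member 5 (2-4): L=0.7470, (cx,cy)=(1.0000,0.0000)
member 6 (3-4): L=1.0813, (cx,cy)=(0.3690,-0.9294)
member 7 (3-5): L=0.7021, (cx,cy)=(0.9970,-0.0769)
member 8 (4-5): L=0.9975, (cx,cy)=(0.3018,0.9534)
member 9 (4-6): L=0.6640, (cx,cy)=(1.0000,0.0000)
member 10 (5-6): L=1.0179, (cx,cy)=(0.3566,-0.9343)
solve A·x = −loads:
  F[0-1] = -2595.2759 N (compression)
  F[0-2] = -1922.2989 N (compression)
  F[1-2] = +2484.8178 N (tension)
  F[1-3] = -1668.5418 N (compression)
  F[2-3] = +1286.1517 N (tension)
  F[2-4] = +1247.3129 N (tension)
  F[3-4] = -1202.0837 N (compression)
  F[3-5] = -806.1348 N (compression)
  F[4-5] = +1171.8796 N (tension)
  F[4-6] = +450.1262 N (tension)
  F[5-6] = -1262.2437 N (compression)
  Rx@0 = +2872.7000 N
  Ry@0 = +2414.9937 N
  Ry@6 = +1179.2563 N

1247.313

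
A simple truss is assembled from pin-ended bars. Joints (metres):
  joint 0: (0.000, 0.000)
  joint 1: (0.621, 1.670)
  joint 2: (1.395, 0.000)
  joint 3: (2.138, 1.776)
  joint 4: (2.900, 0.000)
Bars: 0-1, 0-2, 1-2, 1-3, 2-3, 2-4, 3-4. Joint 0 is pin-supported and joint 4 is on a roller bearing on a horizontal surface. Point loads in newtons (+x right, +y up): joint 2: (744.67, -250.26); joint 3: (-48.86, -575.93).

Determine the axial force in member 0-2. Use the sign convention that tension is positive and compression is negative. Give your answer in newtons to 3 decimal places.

N=5 nodes, M=7 members, R=3 reactions → 2N=10, M+R=10
member 0 (0-1): L=1.7817, (cx,cy)=(0.3485,0.9373)
member 1 (0-2): L=1.3950, (cx,cy)=(1.0000,0.0000)
member 2 (1-2): L=1.8406, (cx,cy)=(0.4205,-0.9073)
member 3 (1-3): L=1.5207, (cx,cy)=(0.9976,0.0697)
member 4 (2-3): L=1.9252, (cx,cy)=(0.3859,0.9225)
member 5 (2-4): L=1.5050, (cx,cy)=(1.0000,0.0000)
member 6 (3-4): L=1.9326, (cx,cy)=(0.3943,-0.9190)
solve A·x = −loads:
  F[0-1] = -331.9442 N (compression)
  F[0-2] = +811.5054 N (tension)
  F[1-2] = +323.5336 N (tension)
  F[1-3] = -252.3566 N (compression)
  F[2-3] = -46.9137 N (compression)
  F[2-4] = +220.9888 N (tension)
  F[3-4] = -560.4672 N (compression)
  Rx@0 = -695.8100 N
  Ry@0 = +311.1294 N
  Ry@4 = +515.0606 N

811.505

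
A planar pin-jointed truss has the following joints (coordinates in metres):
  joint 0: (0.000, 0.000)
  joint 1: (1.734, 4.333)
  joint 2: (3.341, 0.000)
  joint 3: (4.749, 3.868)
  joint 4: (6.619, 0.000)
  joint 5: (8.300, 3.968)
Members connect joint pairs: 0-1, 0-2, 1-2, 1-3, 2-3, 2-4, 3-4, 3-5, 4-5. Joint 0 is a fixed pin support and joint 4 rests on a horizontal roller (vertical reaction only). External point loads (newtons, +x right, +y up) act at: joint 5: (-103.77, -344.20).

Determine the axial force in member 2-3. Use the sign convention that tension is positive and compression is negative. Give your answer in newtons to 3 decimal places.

N=6 nodes, M=9 members, R=3 reactions → 2N=12, M+R=12
member 0 (0-1): L=4.6671, (cx,cy)=(0.3715,0.9284)
member 1 (0-2): L=3.3410, (cx,cy)=(1.0000,0.0000)
member 2 (1-2): L=4.6214, (cx,cy)=(0.3477,-0.9376)
member 3 (1-3): L=3.0506, (cx,cy)=(0.9883,-0.1524)
member 4 (2-3): L=4.1163, (cx,cy)=(0.3421,0.9397)
member 5 (2-4): L=3.2780, (cx,cy)=(1.0000,0.0000)
member 6 (3-4): L=4.2963, (cx,cy)=(0.4353,-0.9003)
member 7 (3-5): L=3.5524, (cx,cy)=(0.9996,0.0281)
member 8 (4-5): L=4.3094, (cx,cy)=(0.3901,0.9208)
solve A·x = −loads:
  F[0-1] = +27.1498 N (tension)
  F[0-2] = -113.8572 N (compression)
  F[1-2] = -30.2751 N (compression)
  F[1-3] = +20.8585 N (tension)
  F[2-3] = +30.2079 N (tension)
  F[2-4] = -134.7175 N (compression)
  F[3-4] = -26.6665 N (compression)
  F[3-5] = +42.5711 N (tension)
  F[4-5] = -375.1144 N (compression)
  Rx@0 = +103.7700 N
  Ry@0 = -25.2064 N
  Ry@4 = +369.4064 N

30.208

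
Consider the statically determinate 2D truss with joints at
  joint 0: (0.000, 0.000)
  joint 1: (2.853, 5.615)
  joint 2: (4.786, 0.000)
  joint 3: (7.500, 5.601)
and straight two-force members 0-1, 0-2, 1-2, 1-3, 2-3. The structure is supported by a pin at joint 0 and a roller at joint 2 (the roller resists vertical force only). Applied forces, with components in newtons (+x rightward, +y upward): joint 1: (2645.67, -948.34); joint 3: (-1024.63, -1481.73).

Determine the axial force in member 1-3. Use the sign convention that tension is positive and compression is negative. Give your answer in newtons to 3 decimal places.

-306.203

N=4 nodes, M=5 members, R=3 reactions → 2N=8, M+R=8
member 0 (0-1): L=6.2982, (cx,cy)=(0.4530,0.8915)
member 1 (0-2): L=4.7860, (cx,cy)=(1.0000,0.0000)
member 2 (1-2): L=5.9384, (cx,cy)=(0.3255,-0.9455)
member 3 (1-3): L=4.6470, (cx,cy)=(1.0000,-0.0030)
member 4 (2-3): L=6.2239, (cx,cy)=(0.4361,0.8999)
solve A·x = −loads:
  F[0-1] = +2649.4643 N (tension)
  F[0-2] = +420.8760 N (tension)
  F[1-2] = -3500.0818 N (compression)
  F[1-3] = -306.2027 N (compression)
  F[2-3] = -1647.5431 N (compression)
  Rx@0 = -1621.0400 N
  Ry@0 = -2362.0473 N
  Ry@2 = +4792.1173 N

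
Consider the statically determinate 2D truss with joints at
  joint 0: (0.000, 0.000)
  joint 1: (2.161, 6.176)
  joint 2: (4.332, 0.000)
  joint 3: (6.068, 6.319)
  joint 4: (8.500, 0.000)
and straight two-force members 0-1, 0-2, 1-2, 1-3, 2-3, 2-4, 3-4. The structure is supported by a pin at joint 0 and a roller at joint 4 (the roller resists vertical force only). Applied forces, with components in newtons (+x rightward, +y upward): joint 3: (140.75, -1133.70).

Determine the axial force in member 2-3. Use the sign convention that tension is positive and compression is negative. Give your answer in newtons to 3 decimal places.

N=5 nodes, M=7 members, R=3 reactions → 2N=10, M+R=10
member 0 (0-1): L=6.5432, (cx,cy)=(0.3303,0.9439)
member 1 (0-2): L=4.3320, (cx,cy)=(1.0000,0.0000)
member 2 (1-2): L=6.5465, (cx,cy)=(0.3316,-0.9434)
member 3 (1-3): L=3.9096, (cx,cy)=(0.9993,0.0366)
member 4 (2-3): L=6.5531, (cx,cy)=(0.2649,0.9643)
member 5 (2-4): L=4.1680, (cx,cy)=(1.0000,0.0000)
member 6 (3-4): L=6.7708, (cx,cy)=(0.3592,-0.9333)
solve A·x = −loads:
  F[0-1] = -232.7995 N (compression)
  F[0-2] = +217.6364 N (tension)
  F[1-2] = +227.0135 N (tension)
  F[1-3] = -152.2726 N (compression)
  F[2-3] = -222.1019 N (compression)
  F[2-4] = +351.7581 N (tension)
  F[3-4] = -979.3178 N (compression)
  Rx@0 = -140.7500 N
  Ry@0 = +219.7364 N
  Ry@4 = +913.9636 N

-222.102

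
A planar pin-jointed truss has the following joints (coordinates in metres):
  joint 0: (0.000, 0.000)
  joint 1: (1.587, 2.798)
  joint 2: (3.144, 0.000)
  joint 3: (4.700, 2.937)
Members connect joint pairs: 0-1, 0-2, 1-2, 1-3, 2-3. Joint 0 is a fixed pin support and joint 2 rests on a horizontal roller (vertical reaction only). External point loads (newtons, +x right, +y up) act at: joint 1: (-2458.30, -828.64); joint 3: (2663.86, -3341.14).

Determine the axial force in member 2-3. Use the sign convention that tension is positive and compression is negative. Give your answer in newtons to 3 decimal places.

N=4 nodes, M=5 members, R=3 reactions → 2N=8, M+R=8
member 0 (0-1): L=3.2167, (cx,cy)=(0.4934,0.8698)
member 1 (0-2): L=3.1440, (cx,cy)=(1.0000,0.0000)
member 2 (1-2): L=3.2020, (cx,cy)=(0.4863,-0.8738)
member 3 (1-3): L=3.1161, (cx,cy)=(0.9990,0.0446)
member 4 (2-3): L=3.3237, (cx,cy)=(0.4682,0.8836)
solve A·x = −loads:
  F[0-1] = +1774.9637 N (tension)
  F[0-2] = -670.1319 N (compression)
  F[1-2] = -2483.0911 N (compression)
  F[1-3] = +4545.9266 N (tension)
  F[2-3] = -4010.5527 N (compression)
  Rx@0 = -205.5600 N
  Ry@0 = -1543.9106 N
  Ry@2 = +5713.6906 N

-4010.553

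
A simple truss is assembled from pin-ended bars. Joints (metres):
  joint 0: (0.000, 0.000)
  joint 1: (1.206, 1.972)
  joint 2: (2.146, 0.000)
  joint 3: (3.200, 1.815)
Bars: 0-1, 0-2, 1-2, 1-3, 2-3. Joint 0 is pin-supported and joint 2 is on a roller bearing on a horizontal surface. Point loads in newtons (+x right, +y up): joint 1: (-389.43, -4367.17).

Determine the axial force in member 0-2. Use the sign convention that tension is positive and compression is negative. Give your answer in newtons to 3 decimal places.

N=4 nodes, M=5 members, R=3 reactions → 2N=8, M+R=8
member 0 (0-1): L=2.3115, (cx,cy)=(0.5217,0.8531)
member 1 (0-2): L=2.1460, (cx,cy)=(1.0000,0.0000)
member 2 (1-2): L=2.1846, (cx,cy)=(0.4303,-0.9027)
member 3 (1-3): L=2.0002, (cx,cy)=(0.9969,-0.0785)
member 4 (2-3): L=2.0988, (cx,cy)=(0.5022,0.8648)
solve A·x = −loads:
  F[0-1] = -2661.7658 N (compression)
  F[0-2] = +999.2930 N (tension)
  F[1-2] = -2322.3768 N (compression)
  F[1-3] = -0.0000 N (tension)
  F[2-3] = +0.0000 N (tension)
  Rx@0 = +389.4300 N
  Ry@0 = +2270.7809 N
  Ry@2 = +2096.3891 N

999.293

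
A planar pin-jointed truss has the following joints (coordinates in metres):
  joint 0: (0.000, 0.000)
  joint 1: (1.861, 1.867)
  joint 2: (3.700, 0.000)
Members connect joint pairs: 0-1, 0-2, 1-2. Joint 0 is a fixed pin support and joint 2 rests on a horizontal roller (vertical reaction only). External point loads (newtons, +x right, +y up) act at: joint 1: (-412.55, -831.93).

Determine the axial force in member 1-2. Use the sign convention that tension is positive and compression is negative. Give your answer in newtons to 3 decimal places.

N=3 nodes, M=3 members, R=3 reactions → 2N=6, M+R=6
member 0 (0-1): L=2.6361, (cx,cy)=(0.7060,0.7082)
member 1 (0-2): L=3.7000, (cx,cy)=(1.0000,0.0000)
member 2 (1-2): L=2.6206, (cx,cy)=(0.7017,-0.7124)
solve A·x = −loads:
  F[0-1] = -877.7516 N (compression)
  F[0-2] = +207.1144 N (tension)
  F[1-2] = -295.1422 N (compression)
  Rx@0 = +412.5500 N
  Ry@0 = +621.6622 N
  Ry@2 = +210.2678 N

-295.142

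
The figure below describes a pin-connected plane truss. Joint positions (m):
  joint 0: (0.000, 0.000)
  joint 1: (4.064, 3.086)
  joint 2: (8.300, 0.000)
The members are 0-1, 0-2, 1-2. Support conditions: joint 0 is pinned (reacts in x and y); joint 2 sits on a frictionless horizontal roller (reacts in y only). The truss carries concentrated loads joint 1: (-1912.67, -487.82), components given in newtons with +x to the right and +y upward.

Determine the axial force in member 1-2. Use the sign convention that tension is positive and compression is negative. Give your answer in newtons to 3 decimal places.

802.081

N=3 nodes, M=3 members, R=3 reactions → 2N=6, M+R=6
member 0 (0-1): L=5.1029, (cx,cy)=(0.7964,0.6048)
member 1 (0-2): L=8.3000, (cx,cy)=(1.0000,0.0000)
member 2 (1-2): L=5.2409, (cx,cy)=(0.8083,-0.5888)
solve A·x = −loads:
  F[0-1] = -1587.5993 N (compression)
  F[0-2] = -648.2879 N (compression)
  F[1-2] = +802.0811 N (tension)
  Rx@0 = +1912.6700 N
  Ry@0 = +960.1091 N
  Ry@2 = -472.2891 N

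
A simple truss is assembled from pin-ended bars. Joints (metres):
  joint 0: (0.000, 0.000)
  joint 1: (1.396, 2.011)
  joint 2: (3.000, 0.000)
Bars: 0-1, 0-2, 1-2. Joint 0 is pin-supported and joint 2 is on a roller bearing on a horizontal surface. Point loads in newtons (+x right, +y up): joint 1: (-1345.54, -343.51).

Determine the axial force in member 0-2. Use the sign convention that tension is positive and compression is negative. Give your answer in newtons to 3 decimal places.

-591.920

N=3 nodes, M=3 members, R=3 reactions → 2N=6, M+R=6
member 0 (0-1): L=2.4480, (cx,cy)=(0.5703,0.8215)
member 1 (0-2): L=3.0000, (cx,cy)=(1.0000,0.0000)
member 2 (1-2): L=2.5723, (cx,cy)=(0.6236,-0.7818)
solve A·x = −loads:
  F[0-1] = -1321.5606 N (compression)
  F[0-2] = -591.9196 N (compression)
  F[1-2] = +949.2637 N (tension)
  Rx@0 = +1345.5400 N
  Ry@0 = +1085.6237 N
  Ry@2 = -742.1137 N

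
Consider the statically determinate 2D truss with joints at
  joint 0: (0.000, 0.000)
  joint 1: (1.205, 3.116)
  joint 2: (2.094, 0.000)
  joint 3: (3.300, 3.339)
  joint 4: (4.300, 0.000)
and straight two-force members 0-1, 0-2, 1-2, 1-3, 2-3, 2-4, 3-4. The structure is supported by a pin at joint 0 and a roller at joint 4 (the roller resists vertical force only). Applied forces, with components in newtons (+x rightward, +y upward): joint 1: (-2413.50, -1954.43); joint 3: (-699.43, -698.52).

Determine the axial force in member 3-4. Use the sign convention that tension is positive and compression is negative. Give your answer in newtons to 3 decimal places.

N=5 nodes, M=7 members, R=3 reactions → 2N=10, M+R=10
member 0 (0-1): L=3.3409, (cx,cy)=(0.3607,0.9327)
member 1 (0-2): L=2.0940, (cx,cy)=(1.0000,0.0000)
member 2 (1-2): L=3.2403, (cx,cy)=(0.2744,-0.9616)
member 3 (1-3): L=2.1068, (cx,cy)=(0.9944,0.1058)
member 4 (2-3): L=3.5501, (cx,cy)=(0.3397,0.9405)
member 5 (2-4): L=2.2060, (cx,cy)=(1.0000,0.0000)
member 6 (3-4): L=3.4855, (cx,cy)=(0.2869,-0.9580)
solve A·x = −loads:
  F[0-1] = -4139.9068 N (compression)
  F[0-2] = -1619.7344 N (compression)
  F[1-2] = +2023.3233 N (tension)
  F[1-3] = +367.2601 N (tension)
  F[2-3] = -2068.7089 N (compression)
  F[2-4] = -361.8726 N (compression)
  F[3-4] = +1261.3180 N (tension)
  Rx@0 = +3112.9300 N
  Ry@0 = +3861.2427 N
  Ry@4 = -1208.2927 N

1261.318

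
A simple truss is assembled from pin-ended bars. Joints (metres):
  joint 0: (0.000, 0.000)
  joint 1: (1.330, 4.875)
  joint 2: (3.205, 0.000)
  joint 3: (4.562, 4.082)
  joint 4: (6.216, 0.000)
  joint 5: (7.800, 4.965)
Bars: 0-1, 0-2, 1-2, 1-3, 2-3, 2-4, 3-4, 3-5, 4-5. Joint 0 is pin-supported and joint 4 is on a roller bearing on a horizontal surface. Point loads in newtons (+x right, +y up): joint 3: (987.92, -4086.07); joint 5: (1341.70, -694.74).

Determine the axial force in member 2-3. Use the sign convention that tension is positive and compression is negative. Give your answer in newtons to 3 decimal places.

N=6 nodes, M=9 members, R=3 reactions → 2N=12, M+R=12
member 0 (0-1): L=5.0532, (cx,cy)=(0.2632,0.9647)
member 1 (0-2): L=3.2050, (cx,cy)=(1.0000,0.0000)
member 2 (1-2): L=5.2231, (cx,cy)=(0.3590,-0.9333)
member 3 (1-3): L=3.3279, (cx,cy)=(0.9712,-0.2383)
member 4 (2-3): L=4.3016, (cx,cy)=(0.3155,0.9489)
member 5 (2-4): L=3.0110, (cx,cy)=(1.0000,0.0000)
member 6 (3-4): L=4.4044, (cx,cy)=(0.3755,-0.9268)
member 7 (3-5): L=3.3562, (cx,cy)=(0.9648,0.2631)
member 8 (4-5): L=5.2116, (cx,cy)=(0.3039,0.9527)
solve A·x = −loads:
  F[0-1] = +839.8334 N (tension)
  F[0-2] = +2108.5749 N (tension)
  F[1-2] = -1022.7032 N (compression)
  F[1-3] = +605.6198 N (tension)
  F[2-3] = +1005.8980 N (tension)
  F[2-4] = +1424.1248 N (tension)
  F[3-4] = -4779.1410 N (compression)
  F[3-5] = +1774.8434 N (tension)
  F[4-5] = -1219.3747 N (compression)
  Rx@0 = -2329.6200 N
  Ry@0 = -810.2217 N
  Ry@4 = +5591.0317 N

1005.898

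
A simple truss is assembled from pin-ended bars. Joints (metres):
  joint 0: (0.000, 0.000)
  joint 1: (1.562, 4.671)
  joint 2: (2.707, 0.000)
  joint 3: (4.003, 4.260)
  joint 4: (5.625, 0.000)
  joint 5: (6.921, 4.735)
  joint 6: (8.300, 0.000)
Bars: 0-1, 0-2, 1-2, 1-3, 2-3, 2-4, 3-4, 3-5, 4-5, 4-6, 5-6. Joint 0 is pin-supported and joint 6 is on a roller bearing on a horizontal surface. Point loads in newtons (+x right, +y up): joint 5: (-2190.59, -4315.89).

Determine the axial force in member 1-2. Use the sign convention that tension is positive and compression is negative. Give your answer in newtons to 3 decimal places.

2231.082

N=7 nodes, M=11 members, R=3 reactions → 2N=14, M+R=14
member 0 (0-1): L=4.9252, (cx,cy)=(0.3171,0.9484)
member 1 (0-2): L=2.7070, (cx,cy)=(1.0000,0.0000)
member 2 (1-2): L=4.8093, (cx,cy)=(0.2381,-0.9712)
member 3 (1-3): L=2.4754, (cx,cy)=(0.9861,-0.1660)
member 4 (2-3): L=4.4528, (cx,cy)=(0.2911,0.9567)
member 5 (2-4): L=2.9180, (cx,cy)=(1.0000,0.0000)
member 6 (3-4): L=4.5583, (cx,cy)=(0.3558,-0.9346)
member 7 (3-5): L=2.9564, (cx,cy)=(0.9870,0.1607)
member 8 (4-5): L=4.9092, (cx,cy)=(0.2640,0.9645)
member 9 (4-6): L=2.6750, (cx,cy)=(1.0000,0.0000)
member 10 (5-6): L=4.9317, (cx,cy)=(0.2796,-0.9601)
solve A·x = −loads:
  F[0-1] = -2073.8072 N (compression)
  F[0-2] = -1532.9001 N (compression)
  F[1-2] = +2231.0817 N (tension)
  F[1-3] = -1205.6020 N (compression)
  F[2-3] = -2264.9869 N (compression)
  F[2-4] = -342.4878 N (compression)
  F[3-4] = +1678.5483 N (tension)
  F[3-5] = -2477.5692 N (compression)
  F[4-5] = -1626.3860 N (compression)
  F[4-6] = +684.1518 N (tension)
  F[5-6] = -2446.7335 N (compression)
  Rx@0 = +2190.5900 N
  Ry@0 = +1966.7537 N
  Ry@6 = +2349.1363 N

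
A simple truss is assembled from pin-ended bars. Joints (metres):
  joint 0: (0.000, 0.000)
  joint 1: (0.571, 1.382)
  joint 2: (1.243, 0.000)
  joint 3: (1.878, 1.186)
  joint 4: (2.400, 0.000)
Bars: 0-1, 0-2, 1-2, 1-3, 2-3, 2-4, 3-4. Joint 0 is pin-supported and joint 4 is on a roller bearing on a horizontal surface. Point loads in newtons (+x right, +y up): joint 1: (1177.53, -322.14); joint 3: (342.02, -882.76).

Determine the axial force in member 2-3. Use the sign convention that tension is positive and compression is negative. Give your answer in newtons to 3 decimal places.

N=5 nodes, M=7 members, R=3 reactions → 2N=10, M+R=10
member 0 (0-1): L=1.4953, (cx,cy)=(0.3819,0.9242)
member 1 (0-2): L=1.2430, (cx,cy)=(1.0000,0.0000)
member 2 (1-2): L=1.5367, (cx,cy)=(0.4373,-0.8993)
member 3 (1-3): L=1.3216, (cx,cy)=(0.9889,-0.1483)
member 4 (2-3): L=1.3453, (cx,cy)=(0.4720,0.8816)
member 5 (2-4): L=1.1570, (cx,cy)=(1.0000,0.0000)
member 6 (3-4): L=1.2958, (cx,cy)=(0.4028,-0.9153)
solve A·x = −loads:
  F[0-1] = +443.1606 N (tension)
  F[0-2] = +1350.3249 N (tension)
  F[1-2] = -696.2729 N (compression)
  F[1-3] = -711.6983 N (compression)
  F[2-3] = +710.2740 N (tension)
  F[2-4] = +710.5882 N (tension)
  F[3-4] = -1763.9374 N (compression)
  Rx@0 = -1519.5500 N
  Ry@0 = -409.5781 N
  Ry@4 = +1614.4781 N

710.274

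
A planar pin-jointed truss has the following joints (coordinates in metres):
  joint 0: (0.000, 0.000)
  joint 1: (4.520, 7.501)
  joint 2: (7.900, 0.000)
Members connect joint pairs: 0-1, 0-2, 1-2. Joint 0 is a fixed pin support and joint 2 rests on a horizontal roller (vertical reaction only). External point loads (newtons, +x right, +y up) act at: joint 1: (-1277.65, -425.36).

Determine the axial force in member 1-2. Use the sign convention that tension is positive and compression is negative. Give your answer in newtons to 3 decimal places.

N=3 nodes, M=3 members, R=3 reactions → 2N=6, M+R=6
member 0 (0-1): L=8.7576, (cx,cy)=(0.5161,0.8565)
member 1 (0-2): L=7.9000, (cx,cy)=(1.0000,0.0000)
member 2 (1-2): L=8.2274, (cx,cy)=(0.4108,-0.9117)
solve A·x = −loads:
  F[0-1] = -1628.8233 N (compression)
  F[0-2] = -436.9758 N (compression)
  F[1-2] = +1063.6555 N (tension)
  Rx@0 = +1277.6500 N
  Ry@0 = +1395.1101 N
  Ry@2 = -969.7501 N

1063.655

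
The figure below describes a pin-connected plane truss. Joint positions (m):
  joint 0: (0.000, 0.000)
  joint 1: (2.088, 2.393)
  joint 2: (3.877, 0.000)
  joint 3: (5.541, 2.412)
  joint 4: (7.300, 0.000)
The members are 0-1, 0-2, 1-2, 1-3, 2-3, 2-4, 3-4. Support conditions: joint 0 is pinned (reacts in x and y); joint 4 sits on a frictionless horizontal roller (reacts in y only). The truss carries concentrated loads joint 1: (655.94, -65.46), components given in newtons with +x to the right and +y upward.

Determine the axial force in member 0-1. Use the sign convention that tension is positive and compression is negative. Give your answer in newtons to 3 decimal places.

223.341

N=5 nodes, M=7 members, R=3 reactions → 2N=10, M+R=10
member 0 (0-1): L=3.1759, (cx,cy)=(0.6575,0.7535)
member 1 (0-2): L=3.8770, (cx,cy)=(1.0000,0.0000)
member 2 (1-2): L=2.9878, (cx,cy)=(0.5988,-0.8009)
member 3 (1-3): L=3.4531, (cx,cy)=(1.0000,0.0055)
member 4 (2-3): L=2.9303, (cx,cy)=(0.5679,0.8231)
member 5 (2-4): L=3.4230, (cx,cy)=(1.0000,0.0000)
member 6 (3-4): L=2.9853, (cx,cy)=(0.5892,-0.8080)
solve A·x = −loads:
  F[0-1] = +223.3411 N (tension)
  F[0-2] = +509.1030 N (tension)
  F[1-2] = -294.1334 N (compression)
  F[1-3] = -332.9905 N (compression)
  F[2-3] = +286.1998 N (tension)
  F[2-4] = +170.4639 N (tension)
  F[3-4] = -289.3010 N (compression)
  Rx@0 = -655.9400 N
  Ry@0 = -168.2859 N
  Ry@4 = +233.7459 N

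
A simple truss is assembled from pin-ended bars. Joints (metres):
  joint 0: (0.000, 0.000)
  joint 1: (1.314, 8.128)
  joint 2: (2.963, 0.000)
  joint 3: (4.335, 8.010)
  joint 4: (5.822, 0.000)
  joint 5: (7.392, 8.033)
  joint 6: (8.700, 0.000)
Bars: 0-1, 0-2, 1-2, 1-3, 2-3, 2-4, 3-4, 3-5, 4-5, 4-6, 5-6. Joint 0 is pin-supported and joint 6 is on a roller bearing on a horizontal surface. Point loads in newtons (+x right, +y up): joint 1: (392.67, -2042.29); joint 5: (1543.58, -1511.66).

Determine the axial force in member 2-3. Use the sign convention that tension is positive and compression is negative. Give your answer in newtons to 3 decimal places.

1898.964

N=7 nodes, M=11 members, R=3 reactions → 2N=14, M+R=14
member 0 (0-1): L=8.2335, (cx,cy)=(0.1596,0.9872)
member 1 (0-2): L=2.9630, (cx,cy)=(1.0000,0.0000)
member 2 (1-2): L=8.2936, (cx,cy)=(0.1988,-0.9800)
member 3 (1-3): L=3.0233, (cx,cy)=(0.9992,-0.0390)
member 4 (2-3): L=8.1267, (cx,cy)=(0.1688,0.9856)
member 5 (2-4): L=2.8590, (cx,cy)=(1.0000,0.0000)
member 6 (3-4): L=8.1469, (cx,cy)=(0.1825,-0.9832)
member 7 (3-5): L=3.0571, (cx,cy)=(1.0000,0.0075)
member 8 (4-5): L=8.1850, (cx,cy)=(0.1918,0.9814)
member 9 (4-6): L=2.8780, (cx,cy)=(1.0000,0.0000)
member 10 (5-6): L=8.1388, (cx,cy)=(0.1607,-0.9870)
solve A·x = −loads:
  F[0-1] = -171.2064 N (compression)
  F[0-2] = +1963.5731 N (tension)
  F[1-2] = -1909.8364 N (compression)
  F[1-3] = -40.2942 N (compression)
  F[2-3] = +1898.9636 N (tension)
  F[2-4] = +1263.2468 N (tension)
  F[3-4] = -1900.4845 N (compression)
  F[3-5] = +627.2357 N (tension)
  F[4-5] = +1903.9123 N (tension)
  F[4-6] = +551.1638 N (tension)
  F[5-6] = -3429.5169 N (compression)
  Rx@0 = -1936.2500 N
  Ry@0 = +169.0121 N
  Ry@6 = +3384.9379 N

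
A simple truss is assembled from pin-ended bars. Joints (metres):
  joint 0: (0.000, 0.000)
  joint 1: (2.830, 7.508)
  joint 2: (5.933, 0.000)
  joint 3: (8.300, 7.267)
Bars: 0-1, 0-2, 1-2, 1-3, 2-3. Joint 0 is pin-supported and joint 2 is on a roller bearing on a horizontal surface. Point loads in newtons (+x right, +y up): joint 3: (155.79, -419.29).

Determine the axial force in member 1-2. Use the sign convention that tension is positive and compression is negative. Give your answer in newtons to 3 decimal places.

N=4 nodes, M=5 members, R=3 reactions → 2N=8, M+R=8
member 0 (0-1): L=8.0237, (cx,cy)=(0.3527,0.9357)
member 1 (0-2): L=5.9330, (cx,cy)=(1.0000,0.0000)
member 2 (1-2): L=8.1240, (cx,cy)=(0.3820,-0.9242)
member 3 (1-3): L=5.4753, (cx,cy)=(0.9990,-0.0440)
member 4 (2-3): L=7.6428, (cx,cy)=(0.3097,0.9508)
solve A·x = −loads:
  F[0-1] = +382.6904 N (tension)
  F[0-2] = +20.8123 N (tension)
  F[1-2] = -401.2151 N (compression)
  F[1-3] = +288.5041 N (tension)
  F[2-3] = -427.6159 N (compression)
  Rx@0 = -155.7900 N
  Ry@0 = -358.0963 N
  Ry@2 = +777.3863 N

-401.215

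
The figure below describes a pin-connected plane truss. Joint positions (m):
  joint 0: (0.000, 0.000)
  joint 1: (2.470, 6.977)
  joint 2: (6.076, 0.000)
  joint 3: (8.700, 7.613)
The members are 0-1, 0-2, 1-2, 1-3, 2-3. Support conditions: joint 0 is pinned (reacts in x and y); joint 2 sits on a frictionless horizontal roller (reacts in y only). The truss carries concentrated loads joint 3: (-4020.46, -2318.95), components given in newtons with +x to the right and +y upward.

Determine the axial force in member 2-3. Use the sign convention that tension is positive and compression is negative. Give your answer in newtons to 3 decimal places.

-2092.321

N=4 nodes, M=5 members, R=3 reactions → 2N=8, M+R=8
member 0 (0-1): L=7.4013, (cx,cy)=(0.3337,0.9427)
member 1 (0-2): L=6.0760, (cx,cy)=(1.0000,0.0000)
member 2 (1-2): L=7.8538, (cx,cy)=(0.4591,-0.8884)
member 3 (1-3): L=6.2624, (cx,cy)=(0.9948,0.1016)
member 4 (2-3): L=8.0525, (cx,cy)=(0.3259,0.9454)
solve A·x = −loads:
  F[0-1] = -4281.4707 N (compression)
  F[0-2] = -2591.6280 N (compression)
  F[1-2] = +4159.5447 N (tension)
  F[1-3] = -3356.0072 N (compression)
  F[2-3] = -2092.3212 N (compression)
  Rx@0 = +4020.4600 N
  Ry@0 = +4036.0167 N
  Ry@2 = -1717.0667 N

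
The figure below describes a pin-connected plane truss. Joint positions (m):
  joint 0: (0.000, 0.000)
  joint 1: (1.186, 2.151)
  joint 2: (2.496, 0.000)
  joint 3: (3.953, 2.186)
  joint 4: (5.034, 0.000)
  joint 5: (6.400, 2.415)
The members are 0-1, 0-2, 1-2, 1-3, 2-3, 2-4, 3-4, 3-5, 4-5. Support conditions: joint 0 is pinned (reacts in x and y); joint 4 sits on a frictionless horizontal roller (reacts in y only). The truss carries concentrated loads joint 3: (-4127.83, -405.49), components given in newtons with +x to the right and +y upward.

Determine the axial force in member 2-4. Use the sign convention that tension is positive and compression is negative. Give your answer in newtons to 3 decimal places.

N=6 nodes, M=9 members, R=3 reactions → 2N=12, M+R=12
member 0 (0-1): L=2.4563, (cx,cy)=(0.4828,0.8757)
member 1 (0-2): L=2.4960, (cx,cy)=(1.0000,0.0000)
member 2 (1-2): L=2.5185, (cx,cy)=(0.5201,-0.8541)
member 3 (1-3): L=2.7672, (cx,cy)=(0.9999,0.0126)
member 4 (2-3): L=2.6271, (cx,cy)=(0.5546,0.8321)
member 5 (2-4): L=2.5380, (cx,cy)=(1.0000,0.0000)
member 6 (3-4): L=2.4387, (cx,cy)=(0.4433,-0.8964)
member 7 (3-5): L=2.4577, (cx,cy)=(0.9956,0.0932)
member 8 (4-5): L=2.7746, (cx,cy)=(0.4923,0.8704)
solve A·x = −loads:
  F[0-1] = -2146.3462 N (compression)
  F[0-2] = -3091.4870 N (compression)
  F[1-2] = +2168.6550 N (tension)
  F[1-3] = -2164.5387 N (compression)
  F[2-3] = -2225.9058 N (compression)
  F[2-4] = -728.9496 N (compression)
  F[3-4] = +1644.4721 N (tension)
  F[3-5] = -0.0000 N (compression)
  F[4-5] = +0.0000 N (tension)
  Rx@0 = +4127.8300 N
  Ry@0 = +1879.5731 N
  Ry@4 = -1474.0831 N

-728.950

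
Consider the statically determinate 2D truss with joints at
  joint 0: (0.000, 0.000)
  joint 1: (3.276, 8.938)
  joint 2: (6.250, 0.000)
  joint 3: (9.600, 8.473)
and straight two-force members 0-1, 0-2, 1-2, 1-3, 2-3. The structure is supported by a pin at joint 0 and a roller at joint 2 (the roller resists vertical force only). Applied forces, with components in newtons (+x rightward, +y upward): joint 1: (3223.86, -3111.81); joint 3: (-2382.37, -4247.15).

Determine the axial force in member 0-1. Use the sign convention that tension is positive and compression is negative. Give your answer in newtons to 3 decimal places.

N=4 nodes, M=5 members, R=3 reactions → 2N=8, M+R=8
member 0 (0-1): L=9.5195, (cx,cy)=(0.3441,0.9389)
member 1 (0-2): L=6.2500, (cx,cy)=(1.0000,0.0000)
member 2 (1-2): L=9.4198, (cx,cy)=(0.3157,-0.9489)
member 3 (1-3): L=6.3411, (cx,cy)=(0.9973,-0.0733)
member 4 (2-3): L=9.1112, (cx,cy)=(0.3677,0.9300)
solve A·x = −loads:
  F[0-1] = +2317.9788 N (tension)
  F[0-2] = +43.7869 N (tension)
  F[1-2] = -5520.3100 N (compression)
  F[1-3] = -685.1395 N (compression)
  F[2-3] = -4621.0861 N (compression)
  Rx@0 = -841.4900 N
  Ry@0 = -2176.3951 N
  Ry@2 = +9535.3551 N

2317.979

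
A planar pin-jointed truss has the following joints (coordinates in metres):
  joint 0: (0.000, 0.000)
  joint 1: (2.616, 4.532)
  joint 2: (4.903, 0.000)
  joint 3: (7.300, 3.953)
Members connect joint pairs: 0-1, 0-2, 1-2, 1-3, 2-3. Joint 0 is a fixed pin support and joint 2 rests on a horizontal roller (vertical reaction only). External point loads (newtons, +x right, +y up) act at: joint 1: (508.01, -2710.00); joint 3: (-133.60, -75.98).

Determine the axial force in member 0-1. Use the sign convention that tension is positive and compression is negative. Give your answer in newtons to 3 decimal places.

-998.851

N=4 nodes, M=5 members, R=3 reactions → 2N=8, M+R=8
member 0 (0-1): L=5.2328, (cx,cy)=(0.4999,0.8661)
member 1 (0-2): L=4.9030, (cx,cy)=(1.0000,0.0000)
member 2 (1-2): L=5.0764, (cx,cy)=(0.4505,-0.8928)
member 3 (1-3): L=4.7197, (cx,cy)=(0.9924,-0.1227)
member 4 (2-3): L=4.6230, (cx,cy)=(0.5185,0.8551)
solve A·x = −loads:
  F[0-1] = -998.8506 N (compression)
  F[0-2] = +873.7563 N (tension)
  F[1-2] = -2055.2515 N (compression)
  F[1-3] = -82.0442 N (compression)
  F[2-3] = -100.6282 N (compression)
  Rx@0 = -374.4100 N
  Ry@0 = +865.0755 N
  Ry@2 = +1920.9045 N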